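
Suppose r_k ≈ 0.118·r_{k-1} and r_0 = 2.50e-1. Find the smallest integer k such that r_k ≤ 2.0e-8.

8

After k steps, r_k ≈ 2.50e-1·0.118^k.
Need 0.118^k ≤ 2.0e-8/2.50e-1 = 8e-08.
k ≥ ln(8e-08)/ln(0.118) = -16.3412/-2.13707 = 7.647.
Smallest integer k = 8.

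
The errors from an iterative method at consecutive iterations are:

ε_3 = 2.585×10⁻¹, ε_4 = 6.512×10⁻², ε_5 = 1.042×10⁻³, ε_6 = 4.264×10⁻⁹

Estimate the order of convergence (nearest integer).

Consecutive ratios: ε_6/ε_5 = 4.264×10⁻⁹/1.042×10⁻³ = 4.09213e-06, ε_5/ε_4 = 1.042×10⁻³/6.512×10⁻² = 0.0160012.
p ≈ ln(4.09213e-06)/ln(0.0160012) = -12.4064/-4.1351 ≈ 3.00.
So the convergence is cubic (order 3).

3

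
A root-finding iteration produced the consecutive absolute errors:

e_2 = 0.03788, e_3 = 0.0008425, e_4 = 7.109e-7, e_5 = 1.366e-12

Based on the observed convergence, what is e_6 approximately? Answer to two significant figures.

First estimate the order: p ≈ ln(e_5/e_4) / ln(e_4/e_3) = ln(1.366e-12/7.109e-7)/ln(7.109e-7/0.0008425) = ln(1.92151e-06)/ln(0.000843798) ≈ 1.8597.
Then e_6 ≈ e_5·(e_5/e_4)^p = 1.366e-12·(1.92151e-06)^1.8597 = 1.366e-12·2.3404e-11 ≈ 3.197e-23.

3.2e-23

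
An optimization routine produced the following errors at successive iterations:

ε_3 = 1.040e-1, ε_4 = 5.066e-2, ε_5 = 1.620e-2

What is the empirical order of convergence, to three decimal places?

1.585

p ≈ ln(ε_5/ε_4) / ln(ε_4/ε_3)
  = ln(1.620e-2/5.066e-2) / ln(5.066e-2/1.040e-1)
  = ln(0.319779) / ln(0.487115)
  = -1.140125 / -0.719255 ≈ 1.585147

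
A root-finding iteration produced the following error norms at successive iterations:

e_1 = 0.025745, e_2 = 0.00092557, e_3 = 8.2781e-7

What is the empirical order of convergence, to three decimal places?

2.111

p ≈ ln(e_3/e_2) / ln(e_2/e_1)
  = ln(8.2781e-7/0.00092557) / ln(0.00092557/0.025745)
  = ln(0.000894379) / ln(0.0359514)
  = -7.019381 / -3.325587 ≈ 2.110719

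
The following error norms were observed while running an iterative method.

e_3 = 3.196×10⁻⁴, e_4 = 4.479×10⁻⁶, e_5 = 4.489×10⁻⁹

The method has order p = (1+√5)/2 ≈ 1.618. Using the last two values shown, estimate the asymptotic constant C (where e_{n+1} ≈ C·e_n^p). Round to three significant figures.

2.03

C ≈ e_5 / e_4^1.618
  = 4.489×10⁻⁹ / (4.479×10⁻⁶)^1.618
  = 4.489×10⁻⁹ / 2.21621e-09 ≈ 2.0255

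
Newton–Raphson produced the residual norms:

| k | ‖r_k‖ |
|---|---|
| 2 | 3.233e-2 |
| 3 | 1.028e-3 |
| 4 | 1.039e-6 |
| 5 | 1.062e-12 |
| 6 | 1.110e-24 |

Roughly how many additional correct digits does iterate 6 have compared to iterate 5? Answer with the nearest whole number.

Digits gained ≈ log₁₀(‖r_5‖/‖r_6‖) = log₁₀(1.062e-12/1.110e-24) = log₁₀(9.56757e+11) ≈ 11.981.

12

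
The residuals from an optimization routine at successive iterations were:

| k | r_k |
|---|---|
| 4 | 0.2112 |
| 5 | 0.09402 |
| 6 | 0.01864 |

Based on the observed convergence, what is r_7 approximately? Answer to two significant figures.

7.3e-4

First estimate the order: p ≈ ln(r_6/r_5) / ln(r_5/r_4) = ln(0.01864/0.09402)/ln(0.09402/0.2112) = ln(0.198256)/ln(0.44517) ≈ 1.9995.
Then r_7 ≈ r_6·(r_6/r_5)^p = 0.01864·(0.198256)^1.9995 = 0.01864·0.0393373 ≈ 0.0007332.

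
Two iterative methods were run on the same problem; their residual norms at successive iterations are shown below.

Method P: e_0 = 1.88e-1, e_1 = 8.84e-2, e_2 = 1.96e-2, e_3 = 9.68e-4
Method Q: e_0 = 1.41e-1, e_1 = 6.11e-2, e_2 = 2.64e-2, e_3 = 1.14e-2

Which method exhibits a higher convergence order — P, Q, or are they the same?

Method P: p ≈ ln(9.68e-4/1.96e-2)/ln(1.96e-2/8.84e-2) ≈ 2.00.
Method Q: p ≈ ln(1.14e-2/2.64e-2)/ln(2.64e-2/6.11e-2) ≈ 1.00.
Method P has the higher order (≈2.0 vs ≈1.0).

P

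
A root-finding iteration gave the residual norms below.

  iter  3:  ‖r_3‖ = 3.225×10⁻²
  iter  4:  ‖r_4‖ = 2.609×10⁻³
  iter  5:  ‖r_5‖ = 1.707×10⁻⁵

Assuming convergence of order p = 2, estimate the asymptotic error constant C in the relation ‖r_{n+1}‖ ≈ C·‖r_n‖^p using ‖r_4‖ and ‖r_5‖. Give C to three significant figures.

2.51

C ≈ ‖r_5‖ / ‖r_4‖^2
  = 1.707×10⁻⁵ / (2.609×10⁻³)^2
  = 1.707×10⁻⁵ / 6.80688e-06 ≈ 2.5078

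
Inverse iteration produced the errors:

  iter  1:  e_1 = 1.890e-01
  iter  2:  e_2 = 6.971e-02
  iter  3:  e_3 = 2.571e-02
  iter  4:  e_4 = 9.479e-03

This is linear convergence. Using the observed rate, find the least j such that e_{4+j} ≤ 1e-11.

21

Rate ρ ≈ e_4/e_3 = 9.479e-03/2.571e-02 = 0.3687.
After j more steps, e_{4+j} ≈ 9.479e-03·ρ^j; need ρ^j ≤ 1e-11/9.479e-03 = 1.05496e-09.
j ≥ ln(1.05496e-09)/ln(0.3687) = -20.6698/-0.99777 = 20.716.
So 21 more iterations are needed.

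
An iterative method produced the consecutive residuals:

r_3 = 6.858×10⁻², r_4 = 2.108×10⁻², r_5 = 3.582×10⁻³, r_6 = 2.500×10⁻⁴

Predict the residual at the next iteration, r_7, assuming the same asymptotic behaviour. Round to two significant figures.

First estimate the order: p ≈ ln(r_6/r_5) / ln(r_5/r_4) = ln(2.500×10⁻⁴/3.582×10⁻³)/ln(3.582×10⁻³/2.108×10⁻²) = ln(0.0697934)/ln(0.169924) ≈ 1.5020.
Then r_7 ≈ r_6·(r_6/r_5)^p = 2.500×10⁻⁴·(0.0697934)^1.5020 = 2.500×10⁻⁴·0.0183404 ≈ 4.585e-06.

4.6e-6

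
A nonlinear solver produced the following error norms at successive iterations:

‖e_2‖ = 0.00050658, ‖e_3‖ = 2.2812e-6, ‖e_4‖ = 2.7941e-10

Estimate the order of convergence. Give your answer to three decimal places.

p ≈ ln(‖e_4‖/‖e_3‖) / ln(‖e_3‖/‖e_2‖)
  = ln(2.7941e-10/2.2812e-6) / ln(2.2812e-6/0.00050658)
  = ln(0.000122484) / ln(0.00450314)
  = -9.007530 / -5.402980 ≈ 1.667141

1.667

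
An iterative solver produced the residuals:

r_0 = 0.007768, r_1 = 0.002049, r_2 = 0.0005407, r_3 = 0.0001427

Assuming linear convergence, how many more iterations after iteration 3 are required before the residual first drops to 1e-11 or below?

13

Rate ρ ≈ r_3/r_2 = 0.0001427/0.0005407 = 0.2639.
After j more steps, r_{3+j} ≈ 0.0001427·ρ^j; need ρ^j ≤ 1e-11/0.0001427 = 7.00771e-08.
j ≥ ln(7.00771e-08)/ln(0.2639) = -16.4737/-1.33219 = 12.366.
So 13 more iterations are needed.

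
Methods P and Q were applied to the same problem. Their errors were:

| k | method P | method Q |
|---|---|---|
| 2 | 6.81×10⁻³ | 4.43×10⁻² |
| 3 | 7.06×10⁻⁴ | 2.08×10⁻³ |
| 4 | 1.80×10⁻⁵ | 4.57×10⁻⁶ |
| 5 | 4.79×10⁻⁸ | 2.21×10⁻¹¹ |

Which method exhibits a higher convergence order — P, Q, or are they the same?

Q

Method P: p ≈ ln(4.79×10⁻⁸/1.80×10⁻⁵)/ln(1.80×10⁻⁵/7.06×10⁻⁴) ≈ 1.62.
Method Q: p ≈ ln(2.21×10⁻¹¹/4.57×10⁻⁶)/ln(4.57×10⁻⁶/2.08×10⁻³) ≈ 2.00.
Method Q has the higher order (≈2.0 vs ≈1.6).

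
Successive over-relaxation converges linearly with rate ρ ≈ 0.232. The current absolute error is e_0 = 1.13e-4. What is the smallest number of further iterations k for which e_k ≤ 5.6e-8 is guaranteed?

6

After k steps, e_k ≈ 1.13e-4·0.232^k.
Need 0.232^k ≤ 5.6e-8/1.13e-4 = 0.000495575.
k ≥ ln(0.000495575)/ln(0.232) = -7.6098/-1.46102 = 5.209.
Smallest integer k = 6.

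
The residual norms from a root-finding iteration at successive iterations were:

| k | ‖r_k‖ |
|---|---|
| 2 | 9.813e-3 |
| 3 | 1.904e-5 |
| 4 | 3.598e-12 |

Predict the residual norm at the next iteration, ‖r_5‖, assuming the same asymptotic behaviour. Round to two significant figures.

First estimate the order: p ≈ ln(‖r_4‖/‖r_3‖) / ln(‖r_3‖/‖r_2‖) = ln(3.598e-12/1.904e-5)/ln(1.904e-5/9.813e-3) = ln(1.88971e-07)/ln(0.00194028) ≈ 2.4791.
Then ‖r_5‖ ≈ ‖r_4‖·(‖r_4‖/‖r_3‖)^p = 3.598e-12·(1.88971e-07)^2.4791 = 3.598e-12·2.14541e-17 ≈ 7.719e-29.

7.7e-29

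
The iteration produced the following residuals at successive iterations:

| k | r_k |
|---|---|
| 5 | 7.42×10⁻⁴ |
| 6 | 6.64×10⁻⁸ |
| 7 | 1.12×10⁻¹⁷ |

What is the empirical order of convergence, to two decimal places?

p ≈ ln(r_7/r_6) / ln(r_6/r_5)
  = ln(1.12×10⁻¹⁷/6.64×10⁻⁸) / ln(6.64×10⁻⁸/7.42×10⁻⁴)
  = ln(1.68675e-10) / ln(8.94879e-05)
  = -22.50305 / -9.32141 ≈ 2.41413

2.41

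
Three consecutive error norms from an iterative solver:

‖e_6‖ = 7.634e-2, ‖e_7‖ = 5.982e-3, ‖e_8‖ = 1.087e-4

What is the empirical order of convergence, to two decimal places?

1.57

p ≈ ln(‖e_8‖/‖e_7‖) / ln(‖e_7‖/‖e_6‖)
  = ln(1.087e-4/5.982e-3) / ln(5.982e-3/7.634e-2)
  = ln(0.0181712) / ln(0.07836)
  = -4.00792 / -2.54644 ≈ 1.57393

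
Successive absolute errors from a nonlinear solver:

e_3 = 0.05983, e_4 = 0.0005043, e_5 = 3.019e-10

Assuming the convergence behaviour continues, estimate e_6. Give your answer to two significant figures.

6.5e-29

First estimate the order: p ≈ ln(e_5/e_4) / ln(e_4/e_3) = ln(3.019e-10/0.0005043)/ln(0.0005043/0.05983) = ln(5.98652e-07)/ln(0.00842888) ≈ 3.0001.
Then e_6 ≈ e_5·(e_5/e_4)^p = 3.019e-10·(5.98652e-07)^3.0001 = 3.019e-10·2.1424e-19 ≈ 6.468e-29.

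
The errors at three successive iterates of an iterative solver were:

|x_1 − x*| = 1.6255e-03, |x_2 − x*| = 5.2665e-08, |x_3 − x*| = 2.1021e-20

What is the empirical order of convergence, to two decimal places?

2.76

p ≈ ln(|x_3 − x*|/|x_2 − x*|) / ln(|x_2 − x*|/|x_1 − x*|)
  = ln(2.1021e-20/5.2665e-08) / ln(5.2665e-08/1.6255e-03)
  = ln(3.99146e-13) / ln(3.23993e-05)
  = -28.54945 / -10.33737 ≈ 2.76177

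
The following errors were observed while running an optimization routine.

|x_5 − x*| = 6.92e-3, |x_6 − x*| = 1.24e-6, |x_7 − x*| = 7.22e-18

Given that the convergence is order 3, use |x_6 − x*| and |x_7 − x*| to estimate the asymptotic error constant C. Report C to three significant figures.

C ≈ |x_7 − x*| / |x_6 − x*|^3
  = 7.22e-18 / (1.24e-6)^3
  = 7.22e-18 / 1.90662e-18 ≈ 3.7868

3.79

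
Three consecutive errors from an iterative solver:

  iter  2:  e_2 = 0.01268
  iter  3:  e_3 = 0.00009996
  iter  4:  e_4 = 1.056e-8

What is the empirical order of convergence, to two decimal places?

1.89

p ≈ ln(e_4/e_3) / ln(e_3/e_2)
  = ln(1.056e-8/0.00009996) / ln(0.00009996/0.01268)
  = ln(0.000105642) / ln(0.00788328)
  = -9.15545 / -4.84301 ≈ 1.89045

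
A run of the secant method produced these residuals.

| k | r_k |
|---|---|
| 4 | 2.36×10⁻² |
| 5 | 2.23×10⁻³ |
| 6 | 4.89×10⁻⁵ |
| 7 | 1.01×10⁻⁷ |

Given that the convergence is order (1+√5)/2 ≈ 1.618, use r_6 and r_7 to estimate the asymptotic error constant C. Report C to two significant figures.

C ≈ r_7 / r_6^1.618
  = 1.01×10⁻⁷ / (4.89×10⁻⁵)^1.618
  = 1.01×10⁻⁷ / 1.05999e-07 ≈ 0.95284

0.95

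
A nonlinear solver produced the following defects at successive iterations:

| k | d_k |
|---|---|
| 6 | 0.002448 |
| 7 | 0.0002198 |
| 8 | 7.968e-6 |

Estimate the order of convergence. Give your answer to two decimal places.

p ≈ ln(d_8/d_7) / ln(d_7/d_6)
  = ln(7.968e-6/0.0002198) / ln(0.0002198/0.002448)
  = ln(0.0362511) / ln(0.0897876)
  = -3.31729 / -2.41031 ≈ 1.37629

1.38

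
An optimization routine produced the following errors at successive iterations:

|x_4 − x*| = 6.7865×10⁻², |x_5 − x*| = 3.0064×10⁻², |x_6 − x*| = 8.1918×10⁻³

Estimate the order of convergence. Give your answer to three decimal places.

p ≈ ln(|x_6 − x*|/|x_5 − x*|) / ln(|x_5 − x*|/|x_4 − x*|)
  = ln(8.1918×10⁻³/3.0064×10⁻²) / ln(3.0064×10⁻²/6.7865×10⁻²)
  = ln(0.272479) / ln(0.442997)
  = -1.300194 / -0.814192 ≈ 1.596913

1.597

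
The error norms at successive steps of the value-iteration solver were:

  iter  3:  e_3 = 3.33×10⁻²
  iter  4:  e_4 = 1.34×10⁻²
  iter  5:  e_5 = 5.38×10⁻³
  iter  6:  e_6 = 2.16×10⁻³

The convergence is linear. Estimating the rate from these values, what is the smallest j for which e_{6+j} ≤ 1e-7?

Rate ρ ≈ e_6/e_5 = 2.16×10⁻³/5.38×10⁻³ = 0.4015.
After j more steps, e_{6+j} ≈ 2.16×10⁻³·ρ^j; need ρ^j ≤ 1e-7/2.16×10⁻³ = 4.62963e-05.
j ≥ ln(4.62963e-05)/ln(0.4015) = -9.9804/-0.91255 = 10.937.
So 11 more iterations are needed.

11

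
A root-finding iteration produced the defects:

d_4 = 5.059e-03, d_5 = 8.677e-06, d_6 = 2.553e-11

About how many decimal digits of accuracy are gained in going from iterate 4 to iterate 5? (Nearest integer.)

Digits gained ≈ log₁₀(d_4/d_5) = log₁₀(5.059e-03/8.677e-06) = log₁₀(583.036) ≈ 2.766.

3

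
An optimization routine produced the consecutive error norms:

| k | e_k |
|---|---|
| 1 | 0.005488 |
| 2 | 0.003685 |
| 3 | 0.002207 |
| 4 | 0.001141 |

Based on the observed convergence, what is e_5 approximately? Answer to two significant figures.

4.9e-4

First estimate the order: p ≈ ln(e_4/e_3) / ln(e_3/e_2) = ln(0.001141/0.002207)/ln(0.002207/0.003685) = ln(0.516991)/ln(0.598915) ≈ 1.2869.
Then e_5 ≈ e_4·(e_4/e_3)^p = 0.001141·(0.516991)^1.2869 = 0.001141·0.42784 ≈ 0.0004882.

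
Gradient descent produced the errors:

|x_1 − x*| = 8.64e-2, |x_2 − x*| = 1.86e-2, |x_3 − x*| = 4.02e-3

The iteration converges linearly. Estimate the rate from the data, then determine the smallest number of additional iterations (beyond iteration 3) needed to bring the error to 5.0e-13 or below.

15

Rate ρ ≈ |x_3 − x*|/|x_2 − x*| = 4.02e-3/1.86e-2 = 0.2161.
After j more steps, |x_{3+j} − x*| ≈ 4.02e-3·ρ^j; need ρ^j ≤ 5.0e-13/4.02e-3 = 1.24378e-10.
j ≥ ln(1.24378e-10)/ln(0.2161) = -22.8077/-1.53201 = 14.887.
So 15 more iterations are needed.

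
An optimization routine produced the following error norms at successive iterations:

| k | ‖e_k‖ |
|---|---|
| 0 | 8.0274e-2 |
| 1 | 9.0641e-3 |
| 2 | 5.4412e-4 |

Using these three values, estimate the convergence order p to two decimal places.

p ≈ ln(‖e_2‖/‖e_1‖) / ln(‖e_1‖/‖e_0‖)
  = ln(5.4412e-4/9.0641e-3) / ln(9.0641e-3/8.0274e-2)
  = ln(0.0600302) / ln(0.112915)
  = -2.81291 / -2.18112 ≈ 1.28966

1.29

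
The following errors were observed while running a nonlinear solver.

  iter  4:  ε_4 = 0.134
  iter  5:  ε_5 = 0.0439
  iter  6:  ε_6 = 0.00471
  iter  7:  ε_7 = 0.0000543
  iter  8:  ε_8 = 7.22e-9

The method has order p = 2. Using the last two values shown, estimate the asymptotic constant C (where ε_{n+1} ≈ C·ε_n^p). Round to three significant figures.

C ≈ ε_8 / ε_7^2
  = 7.22e-9 / (0.0000543)^2
  = 7.22e-9 / 2.94849e-09 ≈ 2.4487

2.45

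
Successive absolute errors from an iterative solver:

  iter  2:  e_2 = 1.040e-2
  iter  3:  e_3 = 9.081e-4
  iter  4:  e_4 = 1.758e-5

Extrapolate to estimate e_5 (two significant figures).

First estimate the order: p ≈ ln(e_4/e_3) / ln(e_3/e_2) = ln(1.758e-5/9.081e-4)/ln(9.081e-4/1.040e-2) = ln(0.0193591)/ln(0.0873173) ≈ 1.6178.
Then e_5 ≈ e_4·(e_4/e_3)^p = 1.758e-5·(0.0193591)^1.6178 = 1.758e-5·0.00169248 ≈ 2.975e-08.

3.0e-8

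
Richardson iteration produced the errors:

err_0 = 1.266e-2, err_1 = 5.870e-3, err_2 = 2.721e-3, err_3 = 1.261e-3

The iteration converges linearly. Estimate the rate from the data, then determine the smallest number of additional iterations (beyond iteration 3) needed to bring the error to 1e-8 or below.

16

Rate ρ ≈ err_3/err_2 = 1.261e-3/2.721e-3 = 0.4634.
After j more steps, err_{3+j} ≈ 1.261e-3·ρ^j; need ρ^j ≤ 1e-8/1.261e-3 = 7.93021e-06.
j ≥ ln(7.93021e-06)/ln(0.4634) = -11.7448/-0.76916 = 15.270.
So 16 more iterations are needed.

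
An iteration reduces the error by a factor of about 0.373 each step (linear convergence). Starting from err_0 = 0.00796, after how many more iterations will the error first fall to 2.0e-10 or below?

18

After k steps, err_k ≈ 0.00796·0.373^k.
Need 0.373^k ≤ 2.0e-10/0.00796 = 2.51256e-08.
k ≥ ln(2.51256e-08)/ln(0.373) = -17.4994/-0.98618 = 17.745.
Smallest integer k = 18.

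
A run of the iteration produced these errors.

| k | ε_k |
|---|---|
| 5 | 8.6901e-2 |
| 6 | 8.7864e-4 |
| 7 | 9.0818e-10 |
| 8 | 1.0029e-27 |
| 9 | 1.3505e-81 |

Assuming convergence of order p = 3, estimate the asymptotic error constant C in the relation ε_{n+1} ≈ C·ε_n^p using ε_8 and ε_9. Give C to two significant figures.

1.3

C ≈ ε_9 / ε_8^3
  = 1.3505e-81 / (1.0029e-27)^3
  = 1.3505e-81 / 1.00873e-81 ≈ 1.3388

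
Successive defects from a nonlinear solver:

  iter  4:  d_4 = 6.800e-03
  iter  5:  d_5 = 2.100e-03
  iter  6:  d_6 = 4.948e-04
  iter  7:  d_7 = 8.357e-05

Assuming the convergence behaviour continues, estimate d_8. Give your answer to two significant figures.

First estimate the order: p ≈ ln(d_7/d_6) / ln(d_6/d_5) = ln(8.357e-05/4.948e-04)/ln(4.948e-04/2.100e-03) = ln(0.168897)/ln(0.235619) ≈ 1.2303.
Then d_8 ≈ d_7·(d_7/d_6)^p = 8.357e-05·(0.168897)^1.2303 = 8.357e-05·0.112136 ≈ 9.371e-06.

9.4e-6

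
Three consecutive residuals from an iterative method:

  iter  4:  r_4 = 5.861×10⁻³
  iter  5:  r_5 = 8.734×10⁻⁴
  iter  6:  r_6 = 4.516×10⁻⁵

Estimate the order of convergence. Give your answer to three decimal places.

p ≈ ln(r_6/r_5) / ln(r_5/r_4)
  = ln(4.516×10⁻⁵/8.734×10⁻⁴) / ln(8.734×10⁻⁴/5.861×10⁻³)
  = ln(0.051706) / ln(0.149019)
  = -2.962181 / -1.903681 ≈ 1.556028

1.556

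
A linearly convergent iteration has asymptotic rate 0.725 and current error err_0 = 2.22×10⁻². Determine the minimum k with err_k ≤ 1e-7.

After k steps, err_k ≈ 2.22×10⁻²·0.725^k.
Need 0.725^k ≤ 1e-7/2.22×10⁻² = 4.5045e-06.
k ≥ ln(4.5045e-06)/ln(0.725) = -12.3104/-0.32158 = 38.281.
Smallest integer k = 39.

39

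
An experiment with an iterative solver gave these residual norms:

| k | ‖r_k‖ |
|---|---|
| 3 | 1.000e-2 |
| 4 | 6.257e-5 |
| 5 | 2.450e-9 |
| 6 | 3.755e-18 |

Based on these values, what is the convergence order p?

Consecutive ratios: ‖r_6‖/‖r_5‖ = 3.755e-18/2.450e-9 = 1.53265e-09, ‖r_5‖/‖r_4‖ = 2.450e-9/6.257e-5 = 3.91561e-05.
p ≈ ln(1.53265e-09)/ln(3.91561e-05) = -20.2963/-10.1480 ≈ 2.00.
So the convergence is quadratic (order 2).

2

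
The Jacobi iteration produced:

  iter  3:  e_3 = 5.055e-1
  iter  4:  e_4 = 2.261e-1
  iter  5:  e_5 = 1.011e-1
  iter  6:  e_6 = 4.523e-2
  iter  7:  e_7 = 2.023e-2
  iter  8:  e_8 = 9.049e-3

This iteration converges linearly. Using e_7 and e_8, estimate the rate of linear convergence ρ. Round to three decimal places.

ρ ≈ e_8/e_7 = 9.049e-3/2.023e-2 = 0.44731

0.447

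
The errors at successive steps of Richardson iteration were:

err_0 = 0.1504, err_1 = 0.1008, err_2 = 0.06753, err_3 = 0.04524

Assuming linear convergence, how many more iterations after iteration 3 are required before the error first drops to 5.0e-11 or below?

52

Rate ρ ≈ err_3/err_2 = 0.04524/0.06753 = 0.6699.
After j more steps, err_{3+j} ≈ 0.04524·ρ^j; need ρ^j ≤ 5.0e-11/0.04524 = 1.10522e-09.
j ≥ ln(1.10522e-09)/ln(0.6699) = -20.6232/-0.40063 = 51.477.
So 52 more iterations are needed.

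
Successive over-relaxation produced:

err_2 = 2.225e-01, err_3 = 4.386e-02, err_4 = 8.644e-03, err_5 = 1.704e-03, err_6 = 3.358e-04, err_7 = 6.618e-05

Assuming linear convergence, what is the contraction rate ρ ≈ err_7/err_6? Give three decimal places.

0.197

ρ ≈ err_7/err_6 = 6.618e-05/3.358e-04 = 0.19708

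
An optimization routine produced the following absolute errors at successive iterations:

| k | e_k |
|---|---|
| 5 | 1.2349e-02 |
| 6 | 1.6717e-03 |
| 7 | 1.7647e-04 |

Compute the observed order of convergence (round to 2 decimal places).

p ≈ ln(e_7/e_6) / ln(e_6/e_5)
  = ln(1.7647e-04/1.6717e-03) / ln(1.6717e-03/1.2349e-02)
  = ln(0.105563) / ln(0.135371)
  = -2.24845 / -1.99974 ≈ 1.12437

1.12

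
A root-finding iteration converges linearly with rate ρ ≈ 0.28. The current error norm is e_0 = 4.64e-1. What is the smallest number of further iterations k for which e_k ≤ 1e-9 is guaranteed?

16

After k steps, e_k ≈ 4.64e-1·0.28^k.
Need 0.28^k ≤ 1e-9/4.64e-1 = 2.15517e-09.
k ≥ ln(2.15517e-09)/ln(0.28) = -19.9554/-1.27297 = 15.676.
Smallest integer k = 16.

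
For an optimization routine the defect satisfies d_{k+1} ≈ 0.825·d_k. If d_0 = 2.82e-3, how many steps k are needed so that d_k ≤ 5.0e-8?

After k steps, d_k ≈ 2.82e-3·0.825^k.
Need 0.825^k ≤ 5.0e-8/2.82e-3 = 1.77305e-05.
k ≥ ln(1.77305e-05)/ln(0.825) = -10.9402/-0.19237 = 56.871.
Smallest integer k = 57.

57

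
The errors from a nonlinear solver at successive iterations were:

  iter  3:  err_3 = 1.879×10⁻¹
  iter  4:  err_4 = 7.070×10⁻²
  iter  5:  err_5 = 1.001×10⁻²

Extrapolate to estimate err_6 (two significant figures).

2.0e-4

First estimate the order: p ≈ ln(err_5/err_4) / ln(err_4/err_3) = ln(1.001×10⁻²/7.070×10⁻²)/ln(7.070×10⁻²/1.879×10⁻¹) = ln(0.141584)/ln(0.376264) ≈ 1.9999.
Then err_6 ≈ err_5·(err_5/err_4)^p = 1.001×10⁻²·(0.141584)^1.9999 = 1.001×10⁻²·0.0200499 ≈ 0.0002007.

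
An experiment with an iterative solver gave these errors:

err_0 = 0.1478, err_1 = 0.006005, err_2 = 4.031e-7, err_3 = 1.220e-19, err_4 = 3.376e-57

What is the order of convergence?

Consecutive ratios: err_4/err_3 = 3.376e-57/1.220e-19 = 2.76721e-38, err_3/err_2 = 1.220e-19/4.031e-7 = 3.02654e-13.
p ≈ ln(2.76721e-38)/ln(3.02654e-13) = -86.4804/-28.8262 ≈ 3.00.
So the convergence is cubic (order 3).

3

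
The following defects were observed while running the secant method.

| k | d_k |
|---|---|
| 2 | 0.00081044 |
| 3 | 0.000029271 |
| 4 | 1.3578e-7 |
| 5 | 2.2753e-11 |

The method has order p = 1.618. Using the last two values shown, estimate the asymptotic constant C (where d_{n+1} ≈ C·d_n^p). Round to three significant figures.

2.94

C ≈ d_5 / d_4^1.618
  = 2.2753e-11 / (1.3578e-7)^1.618
  = 2.2753e-11 / 7.74334e-12 ≈ 2.9384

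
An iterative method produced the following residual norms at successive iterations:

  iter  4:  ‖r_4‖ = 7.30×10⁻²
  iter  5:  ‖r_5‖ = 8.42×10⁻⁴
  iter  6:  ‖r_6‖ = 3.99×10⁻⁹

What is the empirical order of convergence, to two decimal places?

2.75

p ≈ ln(‖r_6‖/‖r_5‖) / ln(‖r_5‖/‖r_4‖)
  = ln(3.99×10⁻⁹/8.42×10⁻⁴) / ln(8.42×10⁻⁴/7.30×10⁻²)
  = ln(4.73872e-06) / ln(0.0115342)
  = -12.25974 / -4.46244 ≈ 2.74732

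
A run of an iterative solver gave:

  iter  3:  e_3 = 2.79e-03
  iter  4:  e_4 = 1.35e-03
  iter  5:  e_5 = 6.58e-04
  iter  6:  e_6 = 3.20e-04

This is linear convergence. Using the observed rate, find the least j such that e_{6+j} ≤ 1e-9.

Rate ρ ≈ e_6/e_5 = 3.20e-04/6.58e-04 = 0.4863.
After j more steps, e_{6+j} ≈ 3.20e-04·ρ^j; need ρ^j ≤ 1e-9/3.20e-04 = 3.125e-06.
j ≥ ln(3.125e-06)/ln(0.4863) = -12.6761/-0.72093 = 17.583.
So 18 more iterations are needed.

18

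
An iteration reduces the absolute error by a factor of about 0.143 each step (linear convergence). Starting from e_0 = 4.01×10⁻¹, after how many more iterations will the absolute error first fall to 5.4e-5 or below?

After k steps, e_k ≈ 4.01×10⁻¹·0.143^k.
Need 0.143^k ≤ 5.4e-5/4.01×10⁻¹ = 0.000134663.
k ≥ ln(0.000134663)/ln(0.143) = -8.9127/-1.94491 = 4.583.
Smallest integer k = 5.

5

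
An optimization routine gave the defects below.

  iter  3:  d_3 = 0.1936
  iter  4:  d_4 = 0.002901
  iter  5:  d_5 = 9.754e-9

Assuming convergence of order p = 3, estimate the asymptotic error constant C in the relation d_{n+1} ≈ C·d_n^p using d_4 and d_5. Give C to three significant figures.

0.400

C ≈ d_5 / d_4^3
  = 9.754e-9 / (0.002901)^3
  = 9.754e-9 / 2.44142e-08 ≈ 0.39952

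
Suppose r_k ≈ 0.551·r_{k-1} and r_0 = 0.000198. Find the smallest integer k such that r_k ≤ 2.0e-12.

31

After k steps, r_k ≈ 0.000198·0.551^k.
Need 0.551^k ≤ 2.0e-12/0.000198 = 1.0101e-08.
k ≥ ln(1.0101e-08)/ln(0.551) = -18.4106/-0.59602 = 30.889.
Smallest integer k = 31.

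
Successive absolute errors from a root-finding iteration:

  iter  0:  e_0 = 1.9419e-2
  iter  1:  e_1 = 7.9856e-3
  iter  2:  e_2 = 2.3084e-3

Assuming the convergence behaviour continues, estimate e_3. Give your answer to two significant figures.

4.1e-4

First estimate the order: p ≈ ln(e_2/e_1) / ln(e_1/e_0) = ln(2.3084e-3/7.9856e-3)/ln(7.9856e-3/1.9419e-2) = ln(0.28907)/ln(0.411226) ≈ 1.3967.
Then e_3 ≈ e_2·(e_2/e_1)^p = 2.3084e-3·(0.28907)^1.3967 = 2.3084e-3·0.176678 ≈ 0.0004078.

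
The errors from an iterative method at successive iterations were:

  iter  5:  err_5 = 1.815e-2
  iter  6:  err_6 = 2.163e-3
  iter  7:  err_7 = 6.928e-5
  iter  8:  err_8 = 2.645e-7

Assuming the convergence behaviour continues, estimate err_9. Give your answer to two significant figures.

First estimate the order: p ≈ ln(err_8/err_7) / ln(err_7/err_6) = ln(2.645e-7/6.928e-5)/ln(6.928e-5/2.163e-3) = ln(0.00381784)/ln(0.0320296) ≈ 1.6181.
Then err_9 ≈ err_8·(err_8/err_7)^p = 2.645e-7·(0.00381784)^1.6181 = 2.645e-7·0.000122219 ≈ 3.233e-11.

3.2e-11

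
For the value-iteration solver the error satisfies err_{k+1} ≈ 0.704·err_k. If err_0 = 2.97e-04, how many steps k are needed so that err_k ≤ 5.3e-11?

45

After k steps, err_k ≈ 2.97e-04·0.704^k.
Need 0.704^k ≤ 5.3e-11/2.97e-04 = 1.78451e-07.
k ≥ ln(1.78451e-07)/ln(0.704) = -15.5390/-0.35098 = 44.273.
Smallest integer k = 45.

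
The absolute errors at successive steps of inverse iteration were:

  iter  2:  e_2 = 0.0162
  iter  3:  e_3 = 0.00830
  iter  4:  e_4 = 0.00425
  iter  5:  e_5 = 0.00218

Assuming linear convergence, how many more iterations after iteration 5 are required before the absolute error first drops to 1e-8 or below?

19

Rate ρ ≈ e_5/e_4 = 0.00218/0.00425 = 0.5129.
After j more steps, e_{5+j} ≈ 0.00218·ρ^j; need ρ^j ≤ 1e-8/0.00218 = 4.58716e-06.
j ≥ ln(4.58716e-06)/ln(0.5129) = -12.2922/-0.66767 = 18.411.
So 19 more iterations are needed.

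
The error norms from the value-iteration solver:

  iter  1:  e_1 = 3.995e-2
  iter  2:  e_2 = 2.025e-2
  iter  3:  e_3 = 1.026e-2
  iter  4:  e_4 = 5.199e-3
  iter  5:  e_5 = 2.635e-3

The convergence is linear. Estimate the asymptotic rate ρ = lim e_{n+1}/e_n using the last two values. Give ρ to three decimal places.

0.507

ρ ≈ e_5/e_4 = 2.635e-3/5.199e-3 = 0.50683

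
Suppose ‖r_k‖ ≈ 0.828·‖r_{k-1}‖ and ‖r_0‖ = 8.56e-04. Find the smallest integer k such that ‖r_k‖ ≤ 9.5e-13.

After k steps, ‖r_k‖ ≈ 8.56e-04·0.828^k.
Need 0.828^k ≤ 9.5e-13/8.56e-04 = 1.10981e-09.
k ≥ ln(1.10981e-09)/ln(0.828) = -20.6191/-0.18874 = 109.246.
Smallest integer k = 110.

110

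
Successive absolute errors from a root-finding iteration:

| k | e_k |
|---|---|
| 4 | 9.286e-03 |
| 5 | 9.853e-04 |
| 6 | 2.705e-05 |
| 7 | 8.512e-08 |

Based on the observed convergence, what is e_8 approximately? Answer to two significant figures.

First estimate the order: p ≈ ln(e_7/e_6) / ln(e_6/e_5) = ln(8.512e-08/2.705e-05)/ln(2.705e-05/9.853e-04) = ln(0.00314677)/ln(0.0274536) ≈ 1.6025.
Then e_8 ≈ e_7·(e_7/e_6)^p = 8.512e-08·(0.00314677)^1.6025 = 8.512e-08·9.77977e-05 ≈ 8.325e-12.

8.3e-12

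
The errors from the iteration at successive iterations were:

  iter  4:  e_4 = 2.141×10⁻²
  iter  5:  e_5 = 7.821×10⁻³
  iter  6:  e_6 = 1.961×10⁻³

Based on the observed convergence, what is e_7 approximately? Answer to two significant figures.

First estimate the order: p ≈ ln(e_6/e_5) / ln(e_5/e_4) = ln(1.961×10⁻³/7.821×10⁻³)/ln(7.821×10⁻³/2.141×10⁻²) = ln(0.250735)/ln(0.365297) ≈ 1.3737.
Then e_7 ≈ e_6·(e_6/e_5)^p = 1.961×10⁻³·(0.250735)^1.3737 = 1.961×10⁻³·0.149521 ≈ 0.0002932.

2.9e-4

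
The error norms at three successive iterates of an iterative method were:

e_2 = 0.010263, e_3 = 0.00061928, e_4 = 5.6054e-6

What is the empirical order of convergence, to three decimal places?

1.676

p ≈ ln(e_4/e_3) / ln(e_3/e_2)
  = ln(5.6054e-6/0.00061928) / ln(0.00061928/0.010263)
  = ln(0.00905148) / ln(0.060341)
  = -4.704827 / -2.807743 ≈ 1.675662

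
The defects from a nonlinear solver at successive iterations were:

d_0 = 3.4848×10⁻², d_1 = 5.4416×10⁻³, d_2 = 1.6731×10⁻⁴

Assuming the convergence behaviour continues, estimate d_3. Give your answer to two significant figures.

First estimate the order: p ≈ ln(d_2/d_1) / ln(d_1/d_0) = ln(1.6731×10⁻⁴/5.4416×10⁻³)/ln(5.4416×10⁻³/3.4848×10⁻²) = ln(0.0307465)/ln(0.156152) ≈ 1.8751.
Then d_3 ≈ d_2·(d_2/d_1)^p = 1.6731×10⁻⁴·(0.0307465)^1.8751 = 1.6731×10⁻⁴·0.00146038 ≈ 2.443e-07.

2.4e-7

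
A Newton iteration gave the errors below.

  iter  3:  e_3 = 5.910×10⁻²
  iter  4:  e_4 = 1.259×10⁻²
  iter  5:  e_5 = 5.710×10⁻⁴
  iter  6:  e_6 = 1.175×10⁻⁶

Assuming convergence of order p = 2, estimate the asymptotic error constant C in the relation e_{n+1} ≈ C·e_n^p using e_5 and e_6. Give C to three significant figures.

C ≈ e_6 / e_5^2
  = 1.175×10⁻⁶ / (5.710×10⁻⁴)^2
  = 1.175×10⁻⁶ / 3.26041e-07 ≈ 3.6038

3.60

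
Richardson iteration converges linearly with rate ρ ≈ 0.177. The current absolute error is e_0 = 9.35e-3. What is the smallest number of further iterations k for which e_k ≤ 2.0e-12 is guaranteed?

13

After k steps, e_k ≈ 9.35e-3·0.177^k.
Need 0.177^k ≤ 2.0e-12/9.35e-3 = 2.13904e-10.
k ≥ ln(2.13904e-10)/ln(0.177) = -22.2655/-1.73161 = 12.858.
Smallest integer k = 13.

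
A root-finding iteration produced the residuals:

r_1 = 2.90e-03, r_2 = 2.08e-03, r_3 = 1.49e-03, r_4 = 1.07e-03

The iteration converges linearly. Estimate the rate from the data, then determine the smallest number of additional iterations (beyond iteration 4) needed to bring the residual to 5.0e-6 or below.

Rate ρ ≈ r_4/r_3 = 1.07e-03/1.49e-03 = 0.7181.
After j more steps, r_{4+j} ≈ 1.07e-03·ρ^j; need ρ^j ≤ 5.0e-6/1.07e-03 = 0.0046729.
j ≥ ln(0.0046729)/ln(0.7181) = -5.3660/-0.33115 = 16.204.
So 17 more iterations are needed.

17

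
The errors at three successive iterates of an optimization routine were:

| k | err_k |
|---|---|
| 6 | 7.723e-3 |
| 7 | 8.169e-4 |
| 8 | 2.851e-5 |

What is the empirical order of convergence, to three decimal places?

1.494

p ≈ ln(err_8/err_7) / ln(err_7/err_6)
  = ln(2.851e-5/8.169e-4) / ln(8.169e-4/7.723e-3)
  = ln(0.0349002) / ln(0.105775)
  = -3.355263 / -2.246441 ≈ 1.493591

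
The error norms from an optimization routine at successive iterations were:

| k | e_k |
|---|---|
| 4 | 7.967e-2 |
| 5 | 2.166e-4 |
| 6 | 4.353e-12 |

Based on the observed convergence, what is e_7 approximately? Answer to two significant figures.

First estimate the order: p ≈ ln(e_6/e_5) / ln(e_5/e_4) = ln(4.353e-12/2.166e-4)/ln(2.166e-4/7.967e-2) = ln(2.0097e-08)/ln(0.00271871) ≈ 3.0000.
Then e_7 ≈ e_6·(e_6/e_5)^p = 4.353e-12·(2.0097e-08)^3.0000 = 4.353e-12·8.11697e-24 ≈ 3.533e-35.

3.5e-35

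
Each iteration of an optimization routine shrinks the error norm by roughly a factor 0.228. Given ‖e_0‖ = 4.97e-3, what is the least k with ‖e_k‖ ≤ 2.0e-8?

9

After k steps, ‖e_k‖ ≈ 4.97e-3·0.228^k.
Need 0.228^k ≤ 2.0e-8/4.97e-3 = 4.02414e-06.
k ≥ ln(4.02414e-06)/ln(0.228) = -12.4232/-1.47841 = 8.403.
Smallest integer k = 9.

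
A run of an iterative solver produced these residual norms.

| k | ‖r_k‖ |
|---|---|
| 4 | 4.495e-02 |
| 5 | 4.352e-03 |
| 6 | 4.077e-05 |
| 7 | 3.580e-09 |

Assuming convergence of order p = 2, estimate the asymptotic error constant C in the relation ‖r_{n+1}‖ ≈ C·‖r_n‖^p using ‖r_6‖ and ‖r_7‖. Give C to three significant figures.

2.15

C ≈ ‖r_7‖ / ‖r_6‖^2
  = 3.580e-09 / (4.077e-05)^2
  = 3.580e-09 / 1.66219e-09 ≈ 2.1538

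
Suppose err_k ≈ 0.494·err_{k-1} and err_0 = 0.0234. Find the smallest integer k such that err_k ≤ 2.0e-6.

14

After k steps, err_k ≈ 0.0234·0.494^k.
Need 0.494^k ≤ 2.0e-6/0.0234 = 8.54701e-05.
k ≥ ln(8.54701e-05)/ln(0.494) = -9.3673/-0.70522 = 13.283.
Smallest integer k = 14.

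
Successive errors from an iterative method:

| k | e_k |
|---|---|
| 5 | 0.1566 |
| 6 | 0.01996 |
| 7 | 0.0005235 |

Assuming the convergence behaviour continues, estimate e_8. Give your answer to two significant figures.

First estimate the order: p ≈ ln(e_7/e_6) / ln(e_6/e_5) = ln(0.0005235/0.01996)/ln(0.01996/0.1566) = ln(0.0262275)/ln(0.127458) ≈ 1.7675.
Then e_8 ≈ e_7·(e_7/e_6)^p = 0.0005235·(0.0262275)^1.7675 = 0.0005235·0.00160381 ≈ 8.396e-07.

8.4e-7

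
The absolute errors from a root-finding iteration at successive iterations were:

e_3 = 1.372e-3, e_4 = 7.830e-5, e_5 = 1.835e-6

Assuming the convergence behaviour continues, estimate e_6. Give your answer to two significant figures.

1.3e-8

First estimate the order: p ≈ ln(e_5/e_4) / ln(e_4/e_3) = ln(1.835e-6/7.830e-5)/ln(7.830e-5/1.372e-3) = ln(0.0234355)/ln(0.05707) ≈ 1.3108.
Then e_6 ≈ e_5·(e_5/e_4)^p = 1.835e-6·(0.0234355)^1.3108 = 1.835e-6·0.00729846 ≈ 1.339e-08.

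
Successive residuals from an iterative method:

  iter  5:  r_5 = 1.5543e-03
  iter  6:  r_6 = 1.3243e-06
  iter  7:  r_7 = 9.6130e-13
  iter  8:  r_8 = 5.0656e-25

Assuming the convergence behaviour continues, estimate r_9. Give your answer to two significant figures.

First estimate the order: p ≈ ln(r_8/r_7) / ln(r_7/r_6) = ln(5.0656e-25/9.6130e-13)/ln(9.6130e-13/1.3243e-06) = ln(5.26953e-13)/ln(7.25893e-07) ≈ 2.0000.
Then r_9 ≈ r_8·(r_8/r_7)^p = 5.0656e-25·(5.26953e-13)^2.0000 = 5.0656e-25·2.77679e-25 ≈ 1.407e-49.

1.4e-49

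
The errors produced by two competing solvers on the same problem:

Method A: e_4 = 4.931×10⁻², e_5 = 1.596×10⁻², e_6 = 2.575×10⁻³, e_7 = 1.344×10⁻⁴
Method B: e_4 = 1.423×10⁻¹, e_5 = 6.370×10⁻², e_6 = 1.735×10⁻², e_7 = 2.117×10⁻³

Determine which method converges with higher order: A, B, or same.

Method A: p ≈ ln(1.344×10⁻⁴/2.575×10⁻³)/ln(2.575×10⁻³/1.596×10⁻²) ≈ 1.62.
Method B: p ≈ ln(2.117×10⁻³/1.735×10⁻²)/ln(1.735×10⁻²/6.370×10⁻²) ≈ 1.62.
Both orders ≈ 1.6 — effectively the same.

same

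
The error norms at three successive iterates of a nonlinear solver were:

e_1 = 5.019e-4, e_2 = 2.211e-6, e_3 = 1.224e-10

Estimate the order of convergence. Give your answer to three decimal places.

1.807

p ≈ ln(e_3/e_2) / ln(e_2/e_1)
  = ln(1.224e-10/2.211e-6) / ln(2.211e-6/5.019e-4)
  = ln(5.53596e-05) / ln(0.00440526)
  = -9.801660 / -5.424956 ≈ 1.806772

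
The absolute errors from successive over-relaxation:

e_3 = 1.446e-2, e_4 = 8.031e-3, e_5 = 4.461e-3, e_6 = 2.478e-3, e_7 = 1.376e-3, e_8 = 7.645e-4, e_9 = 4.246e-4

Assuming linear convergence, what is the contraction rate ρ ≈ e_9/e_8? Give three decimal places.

0.555

ρ ≈ e_9/e_8 = 4.246e-4/7.645e-4 = 0.55540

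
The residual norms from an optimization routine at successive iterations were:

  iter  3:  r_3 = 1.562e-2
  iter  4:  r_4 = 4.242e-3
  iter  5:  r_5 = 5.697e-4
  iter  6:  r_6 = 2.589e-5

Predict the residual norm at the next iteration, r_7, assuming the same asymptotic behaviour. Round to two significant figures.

2.2e-7

First estimate the order: p ≈ ln(r_6/r_5) / ln(r_5/r_4) = ln(2.589e-5/5.697e-4)/ln(5.697e-4/4.242e-3) = ln(0.045445)/ln(0.1343) ≈ 1.5397.
Then r_7 ≈ r_6·(r_6/r_5)^p = 2.589e-5·(0.045445)^1.5397 = 2.589e-5·0.00856902 ≈ 2.219e-07.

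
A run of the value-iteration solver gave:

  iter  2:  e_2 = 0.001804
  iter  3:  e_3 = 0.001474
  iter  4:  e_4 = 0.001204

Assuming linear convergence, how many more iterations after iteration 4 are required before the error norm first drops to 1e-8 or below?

58

Rate ρ ≈ e_4/e_3 = 0.001204/0.001474 = 0.8168.
After j more steps, e_{4+j} ≈ 0.001204·ρ^j; need ρ^j ≤ 1e-8/0.001204 = 8.30565e-06.
j ≥ ln(8.30565e-06)/ln(0.8168) = -11.6986/-0.20236 = 57.811.
So 58 more iterations are needed.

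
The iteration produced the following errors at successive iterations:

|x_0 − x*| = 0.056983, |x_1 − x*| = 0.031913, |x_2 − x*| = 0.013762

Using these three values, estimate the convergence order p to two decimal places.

1.45

p ≈ ln(|x_2 − x*|/|x_1 − x*|) / ln(|x_1 − x*|/|x_0 − x*|)
  = ln(0.013762/0.031913) / ln(0.031913/0.056983)
  = ln(0.431235) / ln(0.560044)
  = -0.84110 / -0.57974 ≈ 1.45082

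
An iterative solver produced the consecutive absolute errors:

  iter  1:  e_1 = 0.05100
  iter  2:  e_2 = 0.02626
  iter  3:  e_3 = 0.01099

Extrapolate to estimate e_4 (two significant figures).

3.5e-3

First estimate the order: p ≈ ln(e_3/e_2) / ln(e_2/e_1) = ln(0.01099/0.02626)/ln(0.02626/0.05100) = ln(0.418507)/ln(0.514902) ≈ 1.3123.
Then e_4 ≈ e_3·(e_3/e_2)^p = 0.01099·(0.418507)^1.3123 = 0.01099·0.318831 ≈ 0.003504.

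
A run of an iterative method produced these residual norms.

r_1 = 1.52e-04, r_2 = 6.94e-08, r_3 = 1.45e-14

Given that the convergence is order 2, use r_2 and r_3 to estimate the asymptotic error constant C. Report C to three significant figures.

3.01

C ≈ r_3 / r_2^2
  = 1.45e-14 / (6.94e-08)^2
  = 1.45e-14 / 4.81636e-15 ≈ 3.0106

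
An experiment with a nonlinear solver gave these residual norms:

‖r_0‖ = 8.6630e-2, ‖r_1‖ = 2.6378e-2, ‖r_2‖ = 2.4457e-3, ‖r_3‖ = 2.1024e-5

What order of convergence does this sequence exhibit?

Consecutive ratios: ‖r_3‖/‖r_2‖ = 2.1024e-5/2.4457e-3 = 0.00859631, ‖r_2‖/‖r_1‖ = 2.4457e-3/2.6378e-2 = 0.0927174.
p ≈ ln(0.00859631)/ln(0.0927174) = -4.7564/-2.3782 ≈ 2.00.
So the convergence is quadratic (order 2).

2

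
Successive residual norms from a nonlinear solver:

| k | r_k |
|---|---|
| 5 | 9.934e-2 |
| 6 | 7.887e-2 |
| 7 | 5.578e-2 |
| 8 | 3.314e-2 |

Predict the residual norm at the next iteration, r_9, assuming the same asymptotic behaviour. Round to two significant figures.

First estimate the order: p ≈ ln(r_8/r_7) / ln(r_7/r_6) = ln(3.314e-2/5.578e-2)/ln(5.578e-2/7.887e-2) = ln(0.59412)/ln(0.70724) ≈ 1.5032.
Then r_9 ≈ r_8·(r_8/r_7)^p = 3.314e-2·(0.59412)^1.5032 = 3.314e-2·0.45718 ≈ 0.01515.

1.5e-2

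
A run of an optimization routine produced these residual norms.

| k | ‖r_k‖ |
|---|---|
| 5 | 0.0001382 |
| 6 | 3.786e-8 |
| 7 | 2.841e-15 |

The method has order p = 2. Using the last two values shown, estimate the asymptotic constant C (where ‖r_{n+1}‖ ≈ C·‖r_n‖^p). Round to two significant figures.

2.0

C ≈ ‖r_7‖ / ‖r_6‖^2
  = 2.841e-15 / (3.786e-8)^2
  = 2.841e-15 / 1.43338e-15 ≈ 1.982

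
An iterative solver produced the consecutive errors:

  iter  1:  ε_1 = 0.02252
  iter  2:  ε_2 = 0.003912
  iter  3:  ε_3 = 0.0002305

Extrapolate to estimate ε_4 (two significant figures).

2.4e-6

First estimate the order: p ≈ ln(ε_3/ε_2) / ln(ε_2/ε_1) = ln(0.0002305/0.003912)/ln(0.003912/0.02252) = ln(0.0589213)/ln(0.173712) ≈ 1.6177.
Then ε_4 ≈ ε_3·(ε_3/ε_2)^p = 0.0002305·(0.0589213)^1.6177 = 0.0002305·0.0102487 ≈ 2.362e-06.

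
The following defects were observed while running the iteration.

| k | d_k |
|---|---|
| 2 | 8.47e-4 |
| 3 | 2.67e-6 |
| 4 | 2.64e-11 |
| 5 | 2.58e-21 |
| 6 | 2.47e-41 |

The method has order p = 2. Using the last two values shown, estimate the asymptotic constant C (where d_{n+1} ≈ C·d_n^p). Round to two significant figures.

3.7

C ≈ d_6 / d_5^2
  = 2.47e-41 / (2.58e-21)^2
  = 2.47e-41 / 6.6564e-42 ≈ 3.7107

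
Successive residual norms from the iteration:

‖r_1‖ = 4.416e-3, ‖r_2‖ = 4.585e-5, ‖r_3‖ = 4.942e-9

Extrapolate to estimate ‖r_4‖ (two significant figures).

First estimate the order: p ≈ ln(‖r_3‖/‖r_2‖) / ln(‖r_2‖/‖r_1‖) = ln(4.942e-9/4.585e-5)/ln(4.585e-5/4.416e-3) = ln(0.000107786)/ln(0.0103827) ≈ 2.0000.
Then ‖r_4‖ ≈ ‖r_3‖·(‖r_3‖/‖r_2‖)^p = 4.942e-9·(0.000107786)^2.0000 = 4.942e-9·1.16178e-08 ≈ 5.742e-17.

5.7e-17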